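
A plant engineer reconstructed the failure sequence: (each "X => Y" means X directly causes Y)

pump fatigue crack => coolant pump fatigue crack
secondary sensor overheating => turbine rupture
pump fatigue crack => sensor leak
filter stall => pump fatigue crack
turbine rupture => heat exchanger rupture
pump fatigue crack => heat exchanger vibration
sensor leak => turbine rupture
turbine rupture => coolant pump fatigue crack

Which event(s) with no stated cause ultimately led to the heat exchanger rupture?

the filter stall, the secondary sensor overheating

Tracing upstream from the heat exchanger rupture: the heat exchanger rupture ← the turbine rupture ← the sensor leak ← the pump fatigue crack ← the filter stall.
A separate upstream branch: the heat exchanger rupture ← the turbine rupture ← the secondary sensor overheating.
Each of those chain origins has no stated cause.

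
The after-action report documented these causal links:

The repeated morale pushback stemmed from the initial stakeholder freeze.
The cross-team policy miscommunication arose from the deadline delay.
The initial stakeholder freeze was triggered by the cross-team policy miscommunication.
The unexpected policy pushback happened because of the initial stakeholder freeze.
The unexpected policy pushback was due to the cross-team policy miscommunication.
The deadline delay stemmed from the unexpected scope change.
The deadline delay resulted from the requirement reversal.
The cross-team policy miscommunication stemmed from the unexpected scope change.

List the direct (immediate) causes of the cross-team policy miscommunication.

the deadline delay, the unexpected scope change

Upstream contributors include the requirement reversal, but only the deadline delay, the unexpected scope change feed directly into the cross-team policy miscommunication.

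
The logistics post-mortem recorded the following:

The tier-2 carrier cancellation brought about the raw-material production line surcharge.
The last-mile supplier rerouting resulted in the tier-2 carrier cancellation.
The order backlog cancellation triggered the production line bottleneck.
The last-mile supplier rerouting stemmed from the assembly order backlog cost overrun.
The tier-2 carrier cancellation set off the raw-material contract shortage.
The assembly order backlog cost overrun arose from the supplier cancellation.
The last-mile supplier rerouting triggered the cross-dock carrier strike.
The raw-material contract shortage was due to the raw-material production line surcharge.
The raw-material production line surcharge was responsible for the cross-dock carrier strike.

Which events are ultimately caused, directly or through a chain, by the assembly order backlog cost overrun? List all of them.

Direct effects: the last-mile supplier rerouting.
2 steps out: the tier-2 carrier cancellation, the cross-dock carrier strike.
3 steps out: the raw-material production line surcharge, the raw-material contract shortage.
Not reachable from it: the supplier cancellation, the order backlog cancellation, the production line bottleneck.

the cross-dock carrier strike, the last-mile supplier rerouting, the raw-material contract shortage, the raw-material production line surcharge, the tier-2 carrier cancellation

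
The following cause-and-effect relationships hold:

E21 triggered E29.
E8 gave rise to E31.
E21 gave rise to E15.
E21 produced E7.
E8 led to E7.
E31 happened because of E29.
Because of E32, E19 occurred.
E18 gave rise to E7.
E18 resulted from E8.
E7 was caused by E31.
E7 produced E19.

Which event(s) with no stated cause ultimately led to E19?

Tracing upstream from E19: E19 ← E7 ← E8.
A separate upstream branch: E19 ← E7 ← E21.
A separate upstream branch: E19 ← E32.
Each of those chain origins has no stated cause.

E21, E32, E8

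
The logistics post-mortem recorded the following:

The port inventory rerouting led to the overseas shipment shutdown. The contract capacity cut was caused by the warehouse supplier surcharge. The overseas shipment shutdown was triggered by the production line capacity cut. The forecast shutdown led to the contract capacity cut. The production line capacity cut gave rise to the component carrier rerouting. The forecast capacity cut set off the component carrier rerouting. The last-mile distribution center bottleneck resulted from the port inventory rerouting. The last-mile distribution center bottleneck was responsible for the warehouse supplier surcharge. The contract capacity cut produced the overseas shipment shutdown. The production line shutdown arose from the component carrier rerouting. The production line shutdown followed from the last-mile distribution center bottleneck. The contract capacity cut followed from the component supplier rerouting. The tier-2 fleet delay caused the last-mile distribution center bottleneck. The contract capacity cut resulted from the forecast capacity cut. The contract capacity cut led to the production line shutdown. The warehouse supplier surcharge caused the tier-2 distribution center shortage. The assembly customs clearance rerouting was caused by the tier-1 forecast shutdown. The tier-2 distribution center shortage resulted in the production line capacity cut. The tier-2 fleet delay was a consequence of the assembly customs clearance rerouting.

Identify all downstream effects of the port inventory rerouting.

Direct effects: the last-mile distribution center bottleneck, the overseas shipment shutdown.
2 steps out: the warehouse supplier surcharge, the production line shutdown.
3 steps out: the tier-2 distribution center shortage, the contract capacity cut.
4 steps out: the production line capacity cut.
5 steps out: the component carrier rerouting.
Not reachable from it: the tier-1 forecast shutdown, the assembly customs clearance rerouting, the tier-2 fleet delay, the forecast shutdown, the forecast capacity cut, the component supplier rerouting.

the component carrier rerouting, the contract capacity cut, the last-mile distribution center bottleneck, the overseas shipment shutdown, the production line capacity cut, the production line shutdown, the tier-2 distribution center shortage, the warehouse supplier surcharge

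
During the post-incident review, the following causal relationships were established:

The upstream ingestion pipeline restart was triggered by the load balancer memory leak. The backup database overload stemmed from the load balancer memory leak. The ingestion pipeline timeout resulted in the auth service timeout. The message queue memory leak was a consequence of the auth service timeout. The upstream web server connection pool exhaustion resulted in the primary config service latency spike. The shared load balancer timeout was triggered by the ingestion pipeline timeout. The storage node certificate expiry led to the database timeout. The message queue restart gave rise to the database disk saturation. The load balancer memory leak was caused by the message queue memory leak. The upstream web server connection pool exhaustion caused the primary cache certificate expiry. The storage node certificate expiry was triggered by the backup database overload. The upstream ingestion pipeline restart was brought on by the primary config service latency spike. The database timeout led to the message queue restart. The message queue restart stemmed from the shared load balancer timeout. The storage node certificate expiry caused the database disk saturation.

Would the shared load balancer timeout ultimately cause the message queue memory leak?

The shared load balancer timeout leads to the message queue restart, the database disk saturation; the message queue memory leak is not among them.

No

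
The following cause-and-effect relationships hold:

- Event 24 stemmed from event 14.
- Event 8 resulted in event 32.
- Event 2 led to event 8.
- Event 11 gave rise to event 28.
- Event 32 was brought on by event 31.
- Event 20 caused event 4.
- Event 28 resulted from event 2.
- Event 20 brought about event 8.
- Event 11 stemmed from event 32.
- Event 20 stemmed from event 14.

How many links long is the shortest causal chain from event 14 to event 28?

Shortest chain: event 14 → event 20 → event 8 → event 32 → event 11 → event 28.

5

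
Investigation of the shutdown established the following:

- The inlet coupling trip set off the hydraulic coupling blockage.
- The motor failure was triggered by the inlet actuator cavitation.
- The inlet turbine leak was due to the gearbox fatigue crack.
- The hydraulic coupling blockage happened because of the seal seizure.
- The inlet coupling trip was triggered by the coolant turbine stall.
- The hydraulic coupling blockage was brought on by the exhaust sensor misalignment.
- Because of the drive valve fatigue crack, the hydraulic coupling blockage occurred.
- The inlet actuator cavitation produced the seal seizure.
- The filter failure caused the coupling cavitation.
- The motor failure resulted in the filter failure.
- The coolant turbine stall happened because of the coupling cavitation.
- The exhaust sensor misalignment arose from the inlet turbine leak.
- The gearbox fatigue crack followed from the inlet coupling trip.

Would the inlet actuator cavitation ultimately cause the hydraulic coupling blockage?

Yes

There is a causal chain: the inlet actuator cavitation → the seal seizure → the hydraulic coupling blockage.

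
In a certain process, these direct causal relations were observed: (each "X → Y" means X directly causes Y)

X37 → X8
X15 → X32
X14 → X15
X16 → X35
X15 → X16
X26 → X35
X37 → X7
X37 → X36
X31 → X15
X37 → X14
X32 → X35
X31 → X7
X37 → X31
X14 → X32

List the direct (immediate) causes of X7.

X31, X37

X31, X37 → X7 with nothing further upstream stated.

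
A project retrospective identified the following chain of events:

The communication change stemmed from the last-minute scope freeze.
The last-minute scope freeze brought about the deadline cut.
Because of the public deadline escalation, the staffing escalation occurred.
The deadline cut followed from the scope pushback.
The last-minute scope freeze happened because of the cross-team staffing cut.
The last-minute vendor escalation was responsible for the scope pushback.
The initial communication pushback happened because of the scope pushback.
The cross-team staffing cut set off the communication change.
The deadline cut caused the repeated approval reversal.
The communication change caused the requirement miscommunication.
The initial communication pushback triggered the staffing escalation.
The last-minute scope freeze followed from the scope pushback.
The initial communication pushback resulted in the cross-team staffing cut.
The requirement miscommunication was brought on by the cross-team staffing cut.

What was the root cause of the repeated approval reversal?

the last-minute vendor escalation

Tracing upstream from the repeated approval reversal: the repeated approval reversal ← the deadline cut ← the scope pushback ← the last-minute vendor escalation.
The last-minute vendor escalation has no stated cause, so it is the root.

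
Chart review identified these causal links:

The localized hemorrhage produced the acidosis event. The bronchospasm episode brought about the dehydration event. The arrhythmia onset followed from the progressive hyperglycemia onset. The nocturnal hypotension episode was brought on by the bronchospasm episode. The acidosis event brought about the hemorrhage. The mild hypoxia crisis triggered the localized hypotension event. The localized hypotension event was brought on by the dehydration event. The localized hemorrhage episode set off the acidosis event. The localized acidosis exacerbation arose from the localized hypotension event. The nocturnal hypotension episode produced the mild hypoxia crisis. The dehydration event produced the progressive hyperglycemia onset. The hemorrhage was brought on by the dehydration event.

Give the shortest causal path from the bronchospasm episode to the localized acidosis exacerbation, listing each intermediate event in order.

the bronchospasm episode → the dehydration event
the dehydration event → the localized hypotension event
the localized hypotension event → the localized acidosis exacerbation
Length: 3 steps.

the bronchospasm episode → the dehydration event → the localized hypotension event → the localized acidosis exacerbation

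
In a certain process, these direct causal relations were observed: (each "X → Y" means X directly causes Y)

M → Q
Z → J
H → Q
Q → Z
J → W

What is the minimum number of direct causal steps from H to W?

Shortest chain: H → Q → Z → J → W.

4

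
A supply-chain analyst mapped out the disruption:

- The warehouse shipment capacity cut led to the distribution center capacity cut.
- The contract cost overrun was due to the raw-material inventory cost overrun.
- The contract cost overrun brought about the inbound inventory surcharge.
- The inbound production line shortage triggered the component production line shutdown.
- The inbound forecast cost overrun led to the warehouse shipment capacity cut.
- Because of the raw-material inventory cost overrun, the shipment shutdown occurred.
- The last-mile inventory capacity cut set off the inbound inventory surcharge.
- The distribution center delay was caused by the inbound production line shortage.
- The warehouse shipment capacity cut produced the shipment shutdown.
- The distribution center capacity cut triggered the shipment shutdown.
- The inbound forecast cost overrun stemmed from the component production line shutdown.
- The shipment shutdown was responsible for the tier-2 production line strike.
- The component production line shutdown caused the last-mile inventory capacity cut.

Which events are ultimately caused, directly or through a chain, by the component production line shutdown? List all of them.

Direct effects: the last-mile inventory capacity cut, the inbound forecast cost overrun.
2 steps out: the warehouse shipment capacity cut, the inbound inventory surcharge.
3 steps out: the distribution center capacity cut, the shipment shutdown.
4 steps out: the tier-2 production line strike.
Not reachable from it: the raw-material inventory cost overrun, the inbound production line shortage, the contract cost overrun, the distribution center delay.

the distribution center capacity cut, the inbound forecast cost overrun, the inbound inventory surcharge, the last-mile inventory capacity cut, the shipment shutdown, the tier-2 production line strike, the warehouse shipment capacity cut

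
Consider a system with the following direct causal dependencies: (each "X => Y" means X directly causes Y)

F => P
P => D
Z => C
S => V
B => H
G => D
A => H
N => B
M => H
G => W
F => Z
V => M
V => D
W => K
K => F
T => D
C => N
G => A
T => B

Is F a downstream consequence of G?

There is a causal chain: G → W → K → F.

Yes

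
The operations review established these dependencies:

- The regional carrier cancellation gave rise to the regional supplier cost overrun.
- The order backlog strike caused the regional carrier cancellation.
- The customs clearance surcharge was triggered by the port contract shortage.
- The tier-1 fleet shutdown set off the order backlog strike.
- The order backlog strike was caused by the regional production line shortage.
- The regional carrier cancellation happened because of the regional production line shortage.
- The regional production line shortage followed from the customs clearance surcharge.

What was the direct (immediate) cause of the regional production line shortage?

Upstream contributors include the port contract shortage, but only the customs clearance surcharge feeds directly into the regional production line shortage.

the customs clearance surcharge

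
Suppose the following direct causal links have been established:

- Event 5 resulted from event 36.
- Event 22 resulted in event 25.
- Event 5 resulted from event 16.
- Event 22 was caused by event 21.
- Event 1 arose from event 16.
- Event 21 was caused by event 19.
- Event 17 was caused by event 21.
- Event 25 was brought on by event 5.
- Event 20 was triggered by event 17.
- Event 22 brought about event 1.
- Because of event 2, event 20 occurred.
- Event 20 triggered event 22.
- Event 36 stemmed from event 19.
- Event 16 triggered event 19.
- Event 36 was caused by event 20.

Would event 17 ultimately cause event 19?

Event 17 leads to event 20, event 36, event 22, event 5, event 25, event 1; event 19 is not among them.

No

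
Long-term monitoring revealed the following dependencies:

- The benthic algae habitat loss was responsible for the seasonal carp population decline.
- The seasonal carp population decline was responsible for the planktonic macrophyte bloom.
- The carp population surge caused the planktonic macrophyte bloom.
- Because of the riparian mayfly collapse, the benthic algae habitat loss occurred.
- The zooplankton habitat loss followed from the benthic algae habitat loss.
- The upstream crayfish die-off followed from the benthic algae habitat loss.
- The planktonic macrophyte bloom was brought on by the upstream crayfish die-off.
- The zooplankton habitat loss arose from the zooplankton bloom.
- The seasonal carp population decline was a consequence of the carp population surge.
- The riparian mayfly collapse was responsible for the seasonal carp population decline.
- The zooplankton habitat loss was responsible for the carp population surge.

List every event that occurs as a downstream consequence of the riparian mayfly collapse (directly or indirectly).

the benthic algae habitat loss, the carp population surge, the planktonic macrophyte bloom, the seasonal carp population decline, the upstream crayfish die-off, the zooplankton habitat loss

Direct effects: the benthic algae habitat loss, the seasonal carp population decline.
2 steps out: the upstream crayfish die-off, the zooplankton habitat loss, the planktonic macrophyte bloom.
3 steps out: the carp population surge.
Not reachable from it: the zooplankton bloom.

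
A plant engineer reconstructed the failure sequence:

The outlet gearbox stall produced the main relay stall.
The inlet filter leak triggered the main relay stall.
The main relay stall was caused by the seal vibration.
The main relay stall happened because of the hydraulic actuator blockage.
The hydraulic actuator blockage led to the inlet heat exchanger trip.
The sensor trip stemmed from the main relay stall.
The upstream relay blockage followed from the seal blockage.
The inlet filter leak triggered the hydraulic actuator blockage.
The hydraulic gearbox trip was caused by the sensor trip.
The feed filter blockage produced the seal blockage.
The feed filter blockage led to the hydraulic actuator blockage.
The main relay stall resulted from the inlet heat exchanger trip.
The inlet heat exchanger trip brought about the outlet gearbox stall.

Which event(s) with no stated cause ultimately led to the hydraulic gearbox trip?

Tracing upstream from the hydraulic gearbox trip: the hydraulic gearbox trip ← the sensor trip ← the main relay stall ← the hydraulic actuator blockage ← the feed filter blockage.
A separate upstream branch: the hydraulic gearbox trip ← the sensor trip ← the main relay stall ← the inlet filter leak.
A separate upstream branch: the hydraulic gearbox trip ← the sensor trip ← the main relay stall ← the seal vibration.
Each of those chain origins has no stated cause.

the feed filter blockage, the inlet filter leak, the seal vibration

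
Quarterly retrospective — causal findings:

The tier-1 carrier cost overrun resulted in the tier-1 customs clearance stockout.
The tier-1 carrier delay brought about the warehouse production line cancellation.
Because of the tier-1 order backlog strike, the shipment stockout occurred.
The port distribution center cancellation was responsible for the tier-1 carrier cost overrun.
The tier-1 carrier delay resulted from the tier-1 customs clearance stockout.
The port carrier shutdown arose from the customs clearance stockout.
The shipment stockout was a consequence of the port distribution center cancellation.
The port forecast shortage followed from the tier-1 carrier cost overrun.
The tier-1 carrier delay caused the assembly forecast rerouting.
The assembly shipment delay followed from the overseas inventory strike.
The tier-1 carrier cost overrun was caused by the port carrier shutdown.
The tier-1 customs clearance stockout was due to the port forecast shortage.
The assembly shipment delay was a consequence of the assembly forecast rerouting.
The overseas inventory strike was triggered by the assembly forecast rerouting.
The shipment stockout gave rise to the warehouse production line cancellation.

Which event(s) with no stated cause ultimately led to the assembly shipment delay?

Tracing upstream from the assembly shipment delay: the assembly shipment delay ← the assembly forecast rerouting ← the tier-1 carrier delay ← the tier-1 customs clearance stockout ← the tier-1 carrier cost overrun ← the port carrier shutdown ← the customs clearance stockout.
A separate upstream branch: the assembly shipment delay ← the assembly forecast rerouting ← the tier-1 carrier delay ← the tier-1 customs clearance stockout ← the tier-1 carrier cost overrun ← the port distribution center cancellation.
Each of those chain origins has no stated cause.

the customs clearance stockout, the port distribution center cancellation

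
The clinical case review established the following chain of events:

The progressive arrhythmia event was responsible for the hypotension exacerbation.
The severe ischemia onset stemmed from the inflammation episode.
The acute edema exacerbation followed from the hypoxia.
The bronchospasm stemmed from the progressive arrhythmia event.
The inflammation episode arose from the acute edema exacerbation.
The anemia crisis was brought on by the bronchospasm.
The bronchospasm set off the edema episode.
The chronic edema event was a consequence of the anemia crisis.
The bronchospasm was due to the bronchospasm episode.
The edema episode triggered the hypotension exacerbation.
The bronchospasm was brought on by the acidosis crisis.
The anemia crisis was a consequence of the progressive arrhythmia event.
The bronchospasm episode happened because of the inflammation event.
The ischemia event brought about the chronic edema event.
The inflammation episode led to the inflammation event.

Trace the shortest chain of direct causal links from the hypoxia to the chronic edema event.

the hypoxia → the acute edema exacerbation
the acute edema exacerbation → the inflammation episode
the inflammation episode → the inflammation event
the inflammation event → the bronchospasm episode
the bronchospasm episode → the bronchospasm
the bronchospasm → the anemia crisis
the anemia crisis → the chronic edema event
Length: 7 steps.

the hypoxia → the acute edema exacerbation → the inflammation episode → the inflammation event → the bronchospasm episode → the bronchospasm → the anemia crisis → the chronic edema event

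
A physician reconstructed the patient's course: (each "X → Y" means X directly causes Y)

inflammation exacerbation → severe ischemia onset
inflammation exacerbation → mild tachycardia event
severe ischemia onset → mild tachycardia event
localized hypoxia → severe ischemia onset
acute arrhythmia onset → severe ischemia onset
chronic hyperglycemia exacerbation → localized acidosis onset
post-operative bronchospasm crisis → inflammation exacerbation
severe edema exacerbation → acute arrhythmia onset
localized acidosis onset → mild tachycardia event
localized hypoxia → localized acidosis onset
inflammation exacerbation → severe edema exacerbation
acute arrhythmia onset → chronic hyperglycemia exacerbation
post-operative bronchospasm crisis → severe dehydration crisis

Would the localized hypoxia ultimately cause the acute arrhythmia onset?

No

The localized hypoxia leads to the severe ischemia onset, the localized acidosis onset, the mild tachycardia event; the acute arrhythmia onset is not among them.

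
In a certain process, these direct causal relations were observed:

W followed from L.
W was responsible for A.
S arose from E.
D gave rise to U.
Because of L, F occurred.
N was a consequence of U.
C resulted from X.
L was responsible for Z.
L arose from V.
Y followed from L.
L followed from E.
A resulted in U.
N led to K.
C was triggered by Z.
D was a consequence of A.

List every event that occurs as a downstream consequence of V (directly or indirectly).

Direct effects: L.
2 steps out: Y, W, F, Z.
3 steps out: A, C.
4 steps out: D, U.
5 steps out: N.
6 steps out: K.
Not reachable from it: E, S, X.

A, C, D, F, K, L, N, U, W, Y, Z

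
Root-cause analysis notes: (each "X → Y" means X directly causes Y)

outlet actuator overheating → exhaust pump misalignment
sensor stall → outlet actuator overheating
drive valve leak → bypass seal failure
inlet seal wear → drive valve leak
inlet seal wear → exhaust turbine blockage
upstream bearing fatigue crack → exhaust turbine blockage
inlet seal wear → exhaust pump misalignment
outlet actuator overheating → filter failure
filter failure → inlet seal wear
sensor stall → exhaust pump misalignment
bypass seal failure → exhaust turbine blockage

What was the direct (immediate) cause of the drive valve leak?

the inlet seal wear

Upstream contributors include the sensor stall, the outlet actuator overheating, the filter failure, but only the inlet seal wear feeds directly into the drive valve leak.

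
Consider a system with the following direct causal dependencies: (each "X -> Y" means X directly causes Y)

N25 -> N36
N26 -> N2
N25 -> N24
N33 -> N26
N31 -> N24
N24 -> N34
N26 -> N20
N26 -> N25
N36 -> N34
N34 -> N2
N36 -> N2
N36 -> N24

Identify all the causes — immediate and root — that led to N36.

N25, N26, N33

Immediate cause of N36: N25.
Further upstream: N33, N26.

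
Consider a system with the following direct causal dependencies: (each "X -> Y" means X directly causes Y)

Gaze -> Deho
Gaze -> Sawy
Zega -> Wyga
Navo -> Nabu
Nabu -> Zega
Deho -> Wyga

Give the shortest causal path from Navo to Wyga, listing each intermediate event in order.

Navo → Nabu
Nabu → Zega
Zega → Wyga
Length: 3 steps.

Navo → Nabu → Zega → Wyga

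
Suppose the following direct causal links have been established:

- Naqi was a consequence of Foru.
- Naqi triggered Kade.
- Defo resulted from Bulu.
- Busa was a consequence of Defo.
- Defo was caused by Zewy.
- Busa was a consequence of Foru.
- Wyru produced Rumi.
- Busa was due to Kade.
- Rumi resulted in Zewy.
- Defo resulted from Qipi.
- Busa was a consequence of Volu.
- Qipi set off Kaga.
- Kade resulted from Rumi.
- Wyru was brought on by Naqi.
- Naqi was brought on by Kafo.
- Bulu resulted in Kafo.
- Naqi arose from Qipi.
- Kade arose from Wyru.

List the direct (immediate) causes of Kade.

Upstream contributors include Foru, Bulu, Kafo, Qipi, but only Naqi, Rumi, Wyru feed directly into Kade.

Naqi, Rumi, Wyru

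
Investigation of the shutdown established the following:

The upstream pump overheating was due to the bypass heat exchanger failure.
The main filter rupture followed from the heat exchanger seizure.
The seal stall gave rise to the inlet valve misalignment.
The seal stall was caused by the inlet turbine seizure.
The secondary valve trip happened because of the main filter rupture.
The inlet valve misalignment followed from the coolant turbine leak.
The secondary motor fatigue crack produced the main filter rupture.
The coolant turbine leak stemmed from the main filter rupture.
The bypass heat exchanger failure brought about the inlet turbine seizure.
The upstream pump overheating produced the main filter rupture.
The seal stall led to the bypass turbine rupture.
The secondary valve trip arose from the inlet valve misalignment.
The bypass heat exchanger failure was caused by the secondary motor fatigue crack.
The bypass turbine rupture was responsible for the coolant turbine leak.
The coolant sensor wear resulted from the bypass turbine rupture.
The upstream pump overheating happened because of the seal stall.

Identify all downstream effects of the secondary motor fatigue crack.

the bypass heat exchanger failure, the bypass turbine rupture, the coolant sensor wear, the coolant turbine leak, the inlet turbine seizure, the inlet valve misalignment, the main filter rupture, the seal stall, the secondary valve trip, the upstream pump overheating

Direct effects: the bypass heat exchanger failure, the main filter rupture.
2 steps out: the inlet turbine seizure, the upstream pump overheating, the coolant turbine leak, the secondary valve trip.
3 steps out: the seal stall, the inlet valve misalignment.
4 steps out: the bypass turbine rupture.
5 steps out: the coolant sensor wear.
Not reachable from it: the heat exchanger seizure.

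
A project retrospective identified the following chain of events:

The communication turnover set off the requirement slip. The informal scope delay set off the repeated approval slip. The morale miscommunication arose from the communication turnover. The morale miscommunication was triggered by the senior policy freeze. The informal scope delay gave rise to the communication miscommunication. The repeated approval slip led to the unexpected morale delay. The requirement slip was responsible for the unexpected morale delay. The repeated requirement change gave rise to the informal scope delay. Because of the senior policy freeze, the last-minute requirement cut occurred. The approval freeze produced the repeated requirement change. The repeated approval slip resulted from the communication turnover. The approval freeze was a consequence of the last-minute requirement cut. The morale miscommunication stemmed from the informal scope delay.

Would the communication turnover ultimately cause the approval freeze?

The communication turnover leads to the repeated approval slip, the requirement slip, the unexpected morale delay, the morale miscommunication; the approval freeze is not among them.

No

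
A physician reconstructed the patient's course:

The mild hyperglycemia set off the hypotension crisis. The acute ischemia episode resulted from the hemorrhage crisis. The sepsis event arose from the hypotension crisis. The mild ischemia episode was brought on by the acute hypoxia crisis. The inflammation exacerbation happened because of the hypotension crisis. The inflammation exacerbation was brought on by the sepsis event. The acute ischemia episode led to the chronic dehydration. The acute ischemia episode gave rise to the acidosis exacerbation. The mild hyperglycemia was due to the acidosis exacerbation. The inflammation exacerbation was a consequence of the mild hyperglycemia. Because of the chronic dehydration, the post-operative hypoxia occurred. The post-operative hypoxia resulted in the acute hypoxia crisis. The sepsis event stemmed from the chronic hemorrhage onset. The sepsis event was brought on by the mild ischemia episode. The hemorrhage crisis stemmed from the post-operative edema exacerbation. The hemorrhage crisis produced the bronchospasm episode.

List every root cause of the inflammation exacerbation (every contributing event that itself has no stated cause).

Tracing upstream from the inflammation exacerbation: the inflammation exacerbation ← the mild hyperglycemia ← the acidosis exacerbation ← the acute ischemia episode ← the hemorrhage crisis ← the post-operative edema exacerbation.
A separate upstream branch: the inflammation exacerbation ← the sepsis event ← the chronic hemorrhage onset.
Each of those chain origins has no stated cause.

the chronic hemorrhage onset, the post-operative edema exacerbation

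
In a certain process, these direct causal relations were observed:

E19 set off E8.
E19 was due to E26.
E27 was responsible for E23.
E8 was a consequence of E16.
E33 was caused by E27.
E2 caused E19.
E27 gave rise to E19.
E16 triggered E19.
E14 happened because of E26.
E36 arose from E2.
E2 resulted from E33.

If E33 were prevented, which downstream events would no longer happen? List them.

Downstream of E33: E2, E36, E19, E8.
Of those, still caused via another path: E19, E8.
The remainder have no surviving cause.

E2, E36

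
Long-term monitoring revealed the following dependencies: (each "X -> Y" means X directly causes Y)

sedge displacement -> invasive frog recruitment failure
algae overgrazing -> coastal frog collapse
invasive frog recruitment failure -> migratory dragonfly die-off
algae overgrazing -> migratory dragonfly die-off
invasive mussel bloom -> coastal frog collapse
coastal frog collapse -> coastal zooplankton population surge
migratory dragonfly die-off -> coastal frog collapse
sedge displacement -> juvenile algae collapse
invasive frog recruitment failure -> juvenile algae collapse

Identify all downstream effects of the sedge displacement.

the coastal frog collapse, the coastal zooplankton population surge, the invasive frog recruitment failure, the juvenile algae collapse, the migratory dragonfly die-off

Direct effects: the invasive frog recruitment failure, the juvenile algae collapse.
2 steps out: the migratory dragonfly die-off.
3 steps out: the coastal frog collapse.
4 steps out: the coastal zooplankton population surge.
Not reachable from it: the algae overgrazing, the invasive mussel bloom.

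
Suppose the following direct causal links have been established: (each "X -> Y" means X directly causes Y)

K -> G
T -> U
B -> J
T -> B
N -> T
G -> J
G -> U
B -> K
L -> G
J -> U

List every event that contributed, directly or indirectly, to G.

Immediate causes of G: K, L.
Further upstream: N, T, B.

B, K, L, N, T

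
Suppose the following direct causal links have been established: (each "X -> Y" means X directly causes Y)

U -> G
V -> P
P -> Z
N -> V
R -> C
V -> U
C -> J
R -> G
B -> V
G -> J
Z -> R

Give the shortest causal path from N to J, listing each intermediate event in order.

N → V → U → G → J

N → V
V → U
U → G
G → J
Length: 4 steps.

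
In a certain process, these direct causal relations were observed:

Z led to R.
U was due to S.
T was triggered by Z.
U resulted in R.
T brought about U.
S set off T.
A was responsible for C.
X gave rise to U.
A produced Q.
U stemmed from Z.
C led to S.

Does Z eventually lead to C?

Z leads to T, U, R; C is not among them.

No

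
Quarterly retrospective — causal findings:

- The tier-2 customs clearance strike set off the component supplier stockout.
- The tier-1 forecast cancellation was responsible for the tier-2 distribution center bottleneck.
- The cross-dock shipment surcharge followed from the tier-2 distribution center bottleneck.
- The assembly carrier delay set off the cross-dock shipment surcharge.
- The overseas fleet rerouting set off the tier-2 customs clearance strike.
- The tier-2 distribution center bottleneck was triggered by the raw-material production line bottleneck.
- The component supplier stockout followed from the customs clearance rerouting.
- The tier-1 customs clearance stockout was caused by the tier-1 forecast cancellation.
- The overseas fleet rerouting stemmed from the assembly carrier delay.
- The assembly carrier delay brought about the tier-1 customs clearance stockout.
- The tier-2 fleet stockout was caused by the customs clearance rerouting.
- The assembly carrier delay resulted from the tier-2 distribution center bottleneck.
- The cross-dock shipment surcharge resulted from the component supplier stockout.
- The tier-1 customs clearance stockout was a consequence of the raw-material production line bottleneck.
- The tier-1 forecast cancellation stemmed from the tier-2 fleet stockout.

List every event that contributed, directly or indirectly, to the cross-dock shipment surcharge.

the assembly carrier delay, the component supplier stockout, the customs clearance rerouting, the overseas fleet rerouting, the raw-material production line bottleneck, the tier-1 forecast cancellation, the tier-2 customs clearance strike, the tier-2 distribution center bottleneck, the tier-2 fleet stockout

Immediate causes of the cross-dock shipment surcharge: the tier-2 distribution center bottleneck, the assembly carrier delay, the component supplier stockout.
Further upstream: the customs clearance rerouting, the tier-2 fleet stockout, the tier-1 forecast cancellation, the raw-material production line bottleneck, the overseas fleet rerouting, the tier-2 customs clearance strike.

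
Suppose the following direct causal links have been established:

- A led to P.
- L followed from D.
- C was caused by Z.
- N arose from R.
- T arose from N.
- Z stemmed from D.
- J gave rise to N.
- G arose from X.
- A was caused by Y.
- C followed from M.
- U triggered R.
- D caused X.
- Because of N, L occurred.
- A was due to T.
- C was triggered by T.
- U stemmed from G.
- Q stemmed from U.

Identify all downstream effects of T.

Direct effects: A, C.
2 steps out: P.
Not reachable from it: Y, D, X, G, J, U, Z, Q, R, N, L, M.

A, C, P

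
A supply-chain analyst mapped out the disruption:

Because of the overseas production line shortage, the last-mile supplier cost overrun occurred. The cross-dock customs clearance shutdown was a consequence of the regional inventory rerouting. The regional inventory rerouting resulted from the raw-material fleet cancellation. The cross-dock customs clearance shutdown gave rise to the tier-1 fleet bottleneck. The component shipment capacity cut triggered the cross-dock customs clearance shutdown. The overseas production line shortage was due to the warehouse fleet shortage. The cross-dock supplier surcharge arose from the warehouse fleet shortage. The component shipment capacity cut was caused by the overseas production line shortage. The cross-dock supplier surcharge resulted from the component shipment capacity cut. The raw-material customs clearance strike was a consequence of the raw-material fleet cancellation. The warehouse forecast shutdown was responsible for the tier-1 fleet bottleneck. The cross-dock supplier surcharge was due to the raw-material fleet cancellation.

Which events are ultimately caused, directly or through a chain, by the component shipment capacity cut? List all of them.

the cross-dock customs clearance shutdown, the cross-dock supplier surcharge, the tier-1 fleet bottleneck

Direct effects: the cross-dock supplier surcharge, the cross-dock customs clearance shutdown.
2 steps out: the tier-1 fleet bottleneck.
Not reachable from it: the raw-material fleet cancellation, the raw-material customs clearance strike, the warehouse fleet shortage, the overseas production line shortage, the regional inventory rerouting, the last-mile supplier cost overrun, the warehouse forecast shutdown.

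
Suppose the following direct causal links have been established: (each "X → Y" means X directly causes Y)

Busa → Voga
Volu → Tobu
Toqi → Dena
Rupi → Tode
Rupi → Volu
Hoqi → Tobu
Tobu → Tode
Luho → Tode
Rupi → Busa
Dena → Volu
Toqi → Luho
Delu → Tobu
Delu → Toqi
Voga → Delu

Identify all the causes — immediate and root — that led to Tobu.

Busa, Delu, Dena, Hoqi, Rupi, Toqi, Voga, Volu

Immediate causes of Tobu: Delu, Volu, Hoqi.
Further upstream: Rupi, Busa, Voga, Toqi, Dena.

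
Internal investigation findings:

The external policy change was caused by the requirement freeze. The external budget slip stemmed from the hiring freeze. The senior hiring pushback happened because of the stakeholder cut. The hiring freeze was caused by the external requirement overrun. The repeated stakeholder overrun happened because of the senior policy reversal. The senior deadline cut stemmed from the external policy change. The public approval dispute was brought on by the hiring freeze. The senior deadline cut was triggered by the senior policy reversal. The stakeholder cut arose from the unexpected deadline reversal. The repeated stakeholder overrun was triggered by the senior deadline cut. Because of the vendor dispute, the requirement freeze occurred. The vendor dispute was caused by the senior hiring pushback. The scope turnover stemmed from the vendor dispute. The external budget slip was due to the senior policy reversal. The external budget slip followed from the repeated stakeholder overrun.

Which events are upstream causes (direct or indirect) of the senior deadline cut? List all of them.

the external policy change, the requirement freeze, the senior hiring pushback, the senior policy reversal, the stakeholder cut, the unexpected deadline reversal, the vendor dispute

Immediate causes of the senior deadline cut: the senior policy reversal, the external policy change.
Further upstream: the unexpected deadline reversal, the stakeholder cut, the senior hiring pushback, the vendor dispute, the requirement freeze.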